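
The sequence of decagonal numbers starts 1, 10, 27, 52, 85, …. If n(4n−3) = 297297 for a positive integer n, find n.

Set n(4n−3) = 297297, giving 4n² − 3n − 297297 = 0.
The discriminant is 9 + 16·297297 = 4756761, and √4756761 = 2181.
So n = (3 + 2181) / 8 = 2184/8 = 273.

273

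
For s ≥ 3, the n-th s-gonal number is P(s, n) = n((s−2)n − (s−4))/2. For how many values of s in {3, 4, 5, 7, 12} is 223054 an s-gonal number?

1

s = 3: P(3, 667) = 222778 and P(3, 668) = 223446; 223054 is not s-gonal.
s = 4: P(4, 472) = 222784 and P(4, 473) = 223729; 223054 is not s-gonal.
s = 5: P(5, 385) = 222145 and P(5, 386) = 223301; 223054 is not s-gonal.
s = 7: P(7, 299) = 223054. ✓
s = 12: P(12, 211) = 221761 and P(12, 212) = 223872; 223054 is not s-gonal.
Hits: s ∈ {7} → 1.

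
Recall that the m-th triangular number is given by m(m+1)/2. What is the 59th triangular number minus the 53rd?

59·60/2 = 1770 and 53·54/2 = 1431.
Difference: 1770 − 1431 = 339.

339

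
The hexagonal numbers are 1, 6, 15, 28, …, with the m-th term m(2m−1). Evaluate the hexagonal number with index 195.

75855

The 195th hexagonal number is n(2n−1) with n = 195.
195·(2·195 − 1) = 195·389 = 75855.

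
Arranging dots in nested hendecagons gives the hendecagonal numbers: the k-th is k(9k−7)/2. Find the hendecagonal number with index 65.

18785

The 65th hendecagonal number is n(9n−7)/2 with n = 65.
65·(9·65 − 7)/2 = 65·578/2 = 65·289 = 18785.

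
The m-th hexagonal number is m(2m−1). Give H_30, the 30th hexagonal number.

The 30th hexagonal number is n(2n−1) with n = 30.
30·(2·30 − 1) = 30·59 = 1770.

1770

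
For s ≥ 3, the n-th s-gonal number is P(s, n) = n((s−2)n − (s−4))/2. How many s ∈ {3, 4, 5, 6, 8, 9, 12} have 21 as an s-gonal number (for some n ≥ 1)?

2

s = 3: P(3, 6) = 21. ✓
s = 4: P(4, 4) = 16 and P(4, 5) = 25; 21 is not s-gonal.
s = 5: P(5, 3) = 12 and P(5, 4) = 22; 21 is not s-gonal.
s = 6: P(6, 3) = 15 and P(6, 4) = 28; 21 is not s-gonal.
s = 8: P(8, 3) = 21. ✓
s = 9: P(9, 2) = 9 and P(9, 3) = 24; 21 is not s-gonal.
s = 12: P(12, 2) = 12 and P(12, 3) = 33; 21 is not s-gonal.
Hits: s ∈ {3, 8} → 2.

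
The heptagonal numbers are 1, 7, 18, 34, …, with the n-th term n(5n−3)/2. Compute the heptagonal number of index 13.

The 13th heptagonal number is n(5n−3)/2 with n = 13.
13·(5·13 − 3)/2 = 13·62/2 = 13·31 = 403.

403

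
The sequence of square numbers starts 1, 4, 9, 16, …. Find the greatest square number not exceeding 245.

Solve n² ≤ 245 for integer n.
n = 15 gives 225 ≤ 245, while n = 16 gives 256 > 245; so the answer is 225.

225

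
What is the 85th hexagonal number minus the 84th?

337

Consecutive hexagonal numbers differ by 4n − 3: here 4·85 − 3 = 337.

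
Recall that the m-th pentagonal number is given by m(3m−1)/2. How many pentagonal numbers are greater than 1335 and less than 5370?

29

The n-th pentagonal number is n(3n−1)/2.
Smallest index with value > 1335: n = 31 (giving 1426).
Largest index with value < 5370: n = 59 (giving 5192).
Indices 31 through 59: 29 terms.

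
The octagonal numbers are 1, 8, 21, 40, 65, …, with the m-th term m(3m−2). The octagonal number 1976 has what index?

26

Set n(3n−2) = 1976, giving 3n² − 2n − 1976 = 0.
So n = (2 + 154) / 6 = 156/6 = 26.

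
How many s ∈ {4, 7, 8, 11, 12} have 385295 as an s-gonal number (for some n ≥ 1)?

1

s = 4: P(4, 620) = 384400 and P(4, 621) = 385641; 385295 is not s-gonal.
s = 7: P(7, 392) = 383572 and P(7, 393) = 385533; 385295 is not s-gonal.
s = 8: P(8, 358) = 383776 and P(8, 359) = 385925; 385295 is not s-gonal.
s = 11: P(11, 293) = 385295. ✓
s = 12: P(12, 277) = 382537 and P(12, 278) = 385308; 385295 is not s-gonal.
Hits: s ∈ {11} → 1.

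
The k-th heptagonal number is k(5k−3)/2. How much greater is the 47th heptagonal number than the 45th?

47·(5·47 − 3)/2 = 5452 and 45·(5·45 − 3)/2 = 4995.
Difference: 5452 − 4995 = 457.

457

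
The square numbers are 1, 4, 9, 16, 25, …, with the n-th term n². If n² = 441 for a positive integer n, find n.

21

We need n² = 441, so n = √441 = 21.
Check: 21² = 441. ✓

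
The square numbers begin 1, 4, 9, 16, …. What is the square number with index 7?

The 7th square number is n² with n = 7.
7² = 49.

49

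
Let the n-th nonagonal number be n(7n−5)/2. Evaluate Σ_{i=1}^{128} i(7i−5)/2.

2454784

Σ i(7i−5)/2 = (7Σi² − 5Σi) / 2 over i = 1..128.
Σi = 8256 and Σi² = 707264.
(7·707264 − 5·8256) / 2 = 4909568/2 = 2454784.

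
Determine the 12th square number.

12² = 144.

144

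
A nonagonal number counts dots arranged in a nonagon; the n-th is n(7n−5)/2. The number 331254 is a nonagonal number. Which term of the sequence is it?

Set n(7n−5)/2 = 331254, giving 7n² − 5n − 662508 = 0.
The discriminant is 25 + 56·331254 = 18550249, and √18550249 = 4307.
So n = (5 + 4307) / 14 = 4312/14 = 308.
Check: 308·(7·308 − 5)/2 = 331254. ✓

308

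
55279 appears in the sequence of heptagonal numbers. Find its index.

Set n(5n−3)/2 = 55279, giving 5n² − 3n − 110558 = 0.
The discriminant is 9 + 40·55279 = 2211169, and √2211169 = 1487.
So n = (3 + 1487) / 10 = 1490/10 = 149.

149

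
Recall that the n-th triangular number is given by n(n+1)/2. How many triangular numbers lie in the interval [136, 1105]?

The n-th triangular number is n(n+1)/2.
Smallest index with value ≥ 136: n = 16 (giving 136).
Largest index with value ≤ 1105: n = 46 (giving 1081).
Indices 16 through 46: 31 terms.

31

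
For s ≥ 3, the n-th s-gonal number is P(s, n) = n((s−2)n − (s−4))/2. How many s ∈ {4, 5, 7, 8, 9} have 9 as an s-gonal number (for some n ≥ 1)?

s = 4: P(4, 3) = 9. ✓
s = 5: P(5, 2) = 5 and P(5, 3) = 12; 9 is not s-gonal.
s = 7: P(7, 2) = 7 and P(7, 3) = 18; 9 is not s-gonal.
s = 8: P(8, 2) = 8 and P(8, 3) = 21; 9 is not s-gonal.
s = 9: P(9, 2) = 9. ✓
Hits: s ∈ {4, 9} → 2.

2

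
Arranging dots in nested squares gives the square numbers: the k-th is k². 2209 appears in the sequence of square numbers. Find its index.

47

We need n² = 2209, so n = √2209 = 47.
Check: 47² = 2209. ✓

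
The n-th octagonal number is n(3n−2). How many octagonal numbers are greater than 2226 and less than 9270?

28

The n-th octagonal number is n(3n−2).
Smallest index with value > 2226: n = 28 (giving 2296).
Largest index with value < 9270: n = 55 (giving 8965).
Indices 28 through 55: 28 terms.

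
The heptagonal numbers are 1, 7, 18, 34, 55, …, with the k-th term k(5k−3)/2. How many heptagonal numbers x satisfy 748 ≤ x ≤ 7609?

The n-th heptagonal number is n(5n−3)/2.
Smallest index with value ≥ 748: n = 18 (giving 783).
Largest index with value ≤ 7609: n = 55 (giving 7480).
Indices 18 through 55: 38 terms.

38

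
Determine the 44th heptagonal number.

4774

The 44th heptagonal number is n(5n−3)/2 with n = 44.
44·(5·44 − 3)/2 = 44·217/2 = 4774.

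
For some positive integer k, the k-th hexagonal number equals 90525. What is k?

213

Set n(2n−1) = 90525, giving 2n² − n − 90525 = 0.
So n = (1 + 851) / 4 = 852/4 = 213.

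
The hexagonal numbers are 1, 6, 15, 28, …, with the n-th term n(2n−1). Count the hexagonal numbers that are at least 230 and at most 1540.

The n-th hexagonal number is n(2n−1).
Smallest index with value ≥ 230: n = 11 (giving 231).
Largest index with value ≤ 1540: n = 28 (giving 1540).
Indices 11 through 28: 18 terms.

18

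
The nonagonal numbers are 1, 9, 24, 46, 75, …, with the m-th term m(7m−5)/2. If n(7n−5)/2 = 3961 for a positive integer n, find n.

34

Set n(7n−5)/2 = 3961, giving 7n² − 5n − 7922 = 0.
The discriminant is 25 + 56·3961 = 221841, and √221841 = 471.
So n = (5 + 471) / 14 = 476/14 = 34.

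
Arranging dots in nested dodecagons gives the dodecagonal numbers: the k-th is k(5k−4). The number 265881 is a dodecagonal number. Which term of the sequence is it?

231

Set n(5n−4) = 265881, giving 5n² − 4n − 265881 = 0.
So n = (4 + 2306) / 10 = 2310/10 = 231.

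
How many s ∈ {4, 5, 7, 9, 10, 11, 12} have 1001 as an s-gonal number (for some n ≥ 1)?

1

s = 4: P(4, 31) = 961 and P(4, 32) = 1024; 1001 is not s-gonal.
s = 5: P(5, 26) = 1001. ✓
s = 7: P(7, 20) = 970 and P(7, 21) = 1071; 1001 is not s-gonal.
s = 9: P(9, 17) = 969 and P(9, 18) = 1089; 1001 is not s-gonal.
s = 10: P(10, 16) = 976 and P(10, 17) = 1105; 1001 is not s-gonal.
s = 11: P(11, 15) = 960 and P(11, 16) = 1096; 1001 is not s-gonal.
s = 12: P(12, 14) = 924 and P(12, 15) = 1065; 1001 is not s-gonal.
Hits: s ∈ {5} → 1.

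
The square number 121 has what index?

We need n² = 121, so n = √121 = 11.

11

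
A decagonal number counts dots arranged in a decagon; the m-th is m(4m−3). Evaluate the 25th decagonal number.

2425

25·(4·25 − 3) = 25·97 = 2425.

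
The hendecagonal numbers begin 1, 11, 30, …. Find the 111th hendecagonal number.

The 111th hendecagonal number is n(9n−7)/2 with n = 111.
111·(9·111 − 7)/2 = 111·992/2 = 111·496 = 55056.

55056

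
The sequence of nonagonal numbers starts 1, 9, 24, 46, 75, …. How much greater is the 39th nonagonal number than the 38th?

Consecutive nonagonal numbers differ by 7n − 6: here 7·39 − 6 = 267.

267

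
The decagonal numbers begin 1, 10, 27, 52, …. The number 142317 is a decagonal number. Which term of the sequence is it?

189

Set n(4n−3) = 142317, giving 4n² − 3n − 142317 = 0.
The discriminant is 9 + 16·142317 = 2277081, and √2277081 = 1509.
So n = (3 + 1509) / 8 = 1512/8 = 189.
Check: 189·(4·189 − 3) = 142317. ✓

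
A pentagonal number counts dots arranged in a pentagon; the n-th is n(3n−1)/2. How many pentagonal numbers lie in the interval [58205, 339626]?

The n-th pentagonal number is n(3n−1)/2.
Smallest index with value ≥ 58205: n = 198 (giving 58707).
Largest index with value ≤ 339626: n = 476 (giving 339626).
Indices 198 through 476: 279 terms.

279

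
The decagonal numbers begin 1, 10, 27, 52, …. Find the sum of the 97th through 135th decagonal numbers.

2105324

Σ i(4i−3) = 4Σi² − 3Σi over i = 97..135.
Σi = 9180 − 4656 = 4524 and Σi² = 829260 − 299536 = 529724.
4·529724 − 3·4524 = 2105324.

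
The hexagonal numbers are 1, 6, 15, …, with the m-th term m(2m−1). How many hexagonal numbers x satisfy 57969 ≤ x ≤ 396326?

The n-th hexagonal number is n(2n−1).
Smallest index with value ≥ 57969: n = 171 (giving 58311).
Largest index with value ≤ 396326: n = 445 (giving 395605).
Indices 171 through 445: 275 terms.

275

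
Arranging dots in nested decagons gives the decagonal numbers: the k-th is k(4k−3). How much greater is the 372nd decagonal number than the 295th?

372·(4·372 − 3) = 552420 and 295·(4·295 − 3) = 347215.
Difference: 552420 − 347215 = 205205.

205205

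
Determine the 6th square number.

36

The 6th square number is n² with n = 6.
6² = 36.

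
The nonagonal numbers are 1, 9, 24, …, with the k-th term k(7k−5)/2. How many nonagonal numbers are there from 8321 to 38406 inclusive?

56

The n-th nonagonal number is n(7n−5)/2.
Smallest index with value ≥ 8321: n = 50 (giving 8625).
Largest index with value ≤ 38406: n = 105 (giving 38325).
Indices 50 through 105: 56 terms.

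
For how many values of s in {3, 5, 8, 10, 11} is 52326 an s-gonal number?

s = 3: P(3, 323) = 52326. ✓
s = 5: P(5, 186) = 51801 and P(5, 187) = 52360; 52326 is not s-gonal.
s = 8: P(8, 132) = 52008 and P(8, 133) = 52801; 52326 is not s-gonal.
s = 10: P(10, 114) = 51642 and P(10, 115) = 52555; 52326 is not s-gonal.
s = 11: P(11, 108) = 52110 and P(11, 109) = 53083; 52326 is not s-gonal.
Hits: s ∈ {3} → 1.

1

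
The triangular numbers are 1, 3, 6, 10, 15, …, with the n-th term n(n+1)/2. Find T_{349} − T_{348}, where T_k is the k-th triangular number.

Consecutive triangular numbers differ by n: T_{349} − T_{348} = 349.

349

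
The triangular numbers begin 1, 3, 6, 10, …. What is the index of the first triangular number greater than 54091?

329

Solve n(n+1)/2 > 54091 for integer n.
The largest n with value ≤ 54091 is 328 (since 53956 ≤ 54091 < 54285), so the first above is n = 329, value 54285.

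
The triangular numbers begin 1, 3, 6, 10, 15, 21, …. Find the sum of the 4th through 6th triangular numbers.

46

Σ i(i+1)/2 = (Σi² + Σi) / 2 over i = 4..6.
Σi = 21 − 6 = 15 and Σi² = 91 − 14 = 77.
(1·77 + 1·15) / 2 = 92/2 = 46.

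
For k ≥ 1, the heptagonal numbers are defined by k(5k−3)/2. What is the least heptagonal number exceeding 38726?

Solve n(5n−3)/2 > 38726 for integer n.
The largest n with value ≤ 38726 is 124 (since 38254 ≤ 38726 < 38875), so the first above is n = 125, value 38875.

38875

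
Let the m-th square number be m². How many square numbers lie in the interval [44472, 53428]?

21

The n-th square number is n².
Smallest index with value ≥ 44472: n = 211 (giving 44521).
Largest index with value ≤ 53428: n = 231 (giving 53361).
Indices 211 through 231: 21 terms.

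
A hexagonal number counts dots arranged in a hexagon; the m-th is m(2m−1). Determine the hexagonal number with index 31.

The 31st hexagonal number is n(2n−1) with n = 31.
31·(2·31 − 1) = 31·61 = 1891.

1891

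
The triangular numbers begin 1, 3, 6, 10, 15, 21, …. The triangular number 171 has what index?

18

Set n(n+1)/2 = 171, giving n² + n − 342 = 0.
The discriminant is 1 + 8·171 = 1369, and √1369 = 37.
So n = (-1 + 37) / 2 = 36/2 = 18.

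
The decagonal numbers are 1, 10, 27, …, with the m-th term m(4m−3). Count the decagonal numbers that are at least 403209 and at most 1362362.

The n-th decagonal number is n(4n−3).
Smallest index with value ≥ 403209: n = 318 (giving 403542).
Largest index with value ≤ 1362362: n = 583 (giving 1357807).
Indices 318 through 583: 266 terms.

266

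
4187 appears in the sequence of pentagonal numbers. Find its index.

53

Set n(3n−1)/2 = 4187, giving 3n² − n − 8374 = 0.
The discriminant is 1 + 24·4187 = 100489, and √100489 = 317.
So n = (1 + 317) / 6 = 318/6 = 53.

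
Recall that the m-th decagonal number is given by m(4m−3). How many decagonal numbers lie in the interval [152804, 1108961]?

The n-th decagonal number is n(4n−3).
Smallest index with value ≥ 152804: n = 196 (giving 153076).
Largest index with value ≤ 1108961: n = 526 (giving 1105126).
Indices 196 through 526: 331 terms.

331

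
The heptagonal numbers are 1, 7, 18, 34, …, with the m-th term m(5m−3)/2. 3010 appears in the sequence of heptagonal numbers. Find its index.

35

Set n(5n−3)/2 = 3010, giving 5n² − 3n − 6020 = 0.
So n = (3 + 347) / 10 = 350/10 = 35.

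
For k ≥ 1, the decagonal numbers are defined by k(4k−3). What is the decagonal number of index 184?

134872

The 184th decagonal number is n(4n−3) with n = 184.
184·(4·184 − 3) = 184·733 = 134872.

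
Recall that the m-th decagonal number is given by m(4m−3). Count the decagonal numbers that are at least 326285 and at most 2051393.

The n-th decagonal number is n(4n−3).
Smallest index with value ≥ 326285: n = 286 (giving 326326).
Largest index with value ≤ 2051393: n = 716 (giving 2048476).
Indices 286 through 716: 431 terms.

431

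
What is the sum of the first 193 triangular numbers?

1216865

Σ i(i+1)/2 = (Σi² + Σi) / 2 over i = 1..193.
Σi = 18721 and Σi² = 2415009.
(1·2415009 + 1·18721) / 2 = 2433730/2 = 1216865.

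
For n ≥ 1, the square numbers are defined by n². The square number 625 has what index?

25

We need n² = 625, so n = √625 = 25.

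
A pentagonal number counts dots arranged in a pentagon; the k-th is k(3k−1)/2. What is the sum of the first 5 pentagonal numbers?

Σ i(3i−1)/2 = (3Σi² − Σi) / 2 over i = 1..5.
Σi = 15 and Σi² = 55.
(3·55 − 1·15) / 2 = 150/2 = 75.

75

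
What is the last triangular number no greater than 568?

561

Solve n(n+1)/2 ≤ 568 for integer n.
n = 33 gives 561 ≤ 568, while n = 34 gives 595 > 568; so the answer is 561.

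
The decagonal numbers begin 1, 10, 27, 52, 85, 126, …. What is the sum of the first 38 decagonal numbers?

Σ i(4i−3) = 4Σi² − 3Σi over i = 1..38.
Σi = 741 and Σi² = 19019.
4·19019 − 3·741 = 73853.

73853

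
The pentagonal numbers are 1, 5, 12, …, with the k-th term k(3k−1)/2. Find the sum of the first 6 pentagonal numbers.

Σ i(3i−1)/2 = (3Σi² − Σi) / 2 over i = 1..6.
Σi = 21 and Σi² = 91.
(3·91 − 1·21) / 2 = 252/2 = 126.

126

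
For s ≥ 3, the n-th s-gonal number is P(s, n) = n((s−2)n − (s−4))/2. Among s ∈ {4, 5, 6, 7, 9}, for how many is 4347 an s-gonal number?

2

s = 4: P(4, 65) = 4225 and P(4, 66) = 4356; 4347 is not s-gonal.
s = 5: P(5, 54) = 4347. ✓
s = 6: P(6, 46) = 4186 and P(6, 47) = 4371; 4347 is not s-gonal.
s = 7: P(7, 42) = 4347. ✓
s = 9: P(9, 35) = 4200 and P(9, 36) = 4446; 4347 is not s-gonal.
Hits: s ∈ {5, 7} → 2.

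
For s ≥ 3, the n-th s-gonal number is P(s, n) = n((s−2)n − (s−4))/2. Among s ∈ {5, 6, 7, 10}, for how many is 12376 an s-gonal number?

2

s = 5: P(5, 91) = 12376. ✓
s = 6: P(6, 78) = 12090 and P(6, 79) = 12403; 12376 is not s-gonal.
s = 7: P(7, 70) = 12145 and P(7, 71) = 12496; 12376 is not s-gonal.
s = 10: P(10, 56) = 12376. ✓
Hits: s ∈ {5, 10} → 2.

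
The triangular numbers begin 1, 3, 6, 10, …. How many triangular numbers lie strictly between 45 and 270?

The n-th triangular number is n(n+1)/2.
Smallest index with value > 45: n = 10 (giving 55).
Largest index with value < 270: n = 22 (giving 253).
Indices 10 through 22: 13 terms.

13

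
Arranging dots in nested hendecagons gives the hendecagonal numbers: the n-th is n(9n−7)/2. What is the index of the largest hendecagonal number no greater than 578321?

Solve n(9n−7)/2 ≤ 578321 for integer n.
n = 358 gives 575485 ≤ 578321, while n = 359 gives 578708 > 578321; so the answer is index 358.

358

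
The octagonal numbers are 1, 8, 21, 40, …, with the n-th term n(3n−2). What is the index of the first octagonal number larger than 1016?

Solve n(3n−2) > 1016 for integer n.
The largest n with value ≤ 1016 is 18 (since 936 ≤ 1016 < 1045), so the first above is n = 19, value 1045.

19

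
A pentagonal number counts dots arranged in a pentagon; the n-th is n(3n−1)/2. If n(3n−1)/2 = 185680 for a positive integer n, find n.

Set n(3n−1)/2 = 185680, giving 3n² − n − 371360 = 0.
The discriminant is 1 + 24·185680 = 4456321, and √4456321 = 2111.
So n = (1 + 2111) / 6 = 2112/6 = 352.

352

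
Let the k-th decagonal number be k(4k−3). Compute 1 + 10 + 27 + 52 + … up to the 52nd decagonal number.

188786

Σ i(4i−3) = 4Σi² − 3Σi over i = 1..52.
Σi = 1378 and Σi² = 48230.
4·48230 − 3·1378 = 188786.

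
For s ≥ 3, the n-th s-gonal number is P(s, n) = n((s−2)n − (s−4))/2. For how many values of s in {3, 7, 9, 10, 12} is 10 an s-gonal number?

s = 3: P(3, 4) = 10. ✓
s = 7: P(7, 2) = 7 and P(7, 3) = 18; 10 is not s-gonal.
s = 9: P(9, 2) = 9 and P(9, 3) = 24; 10 is not s-gonal.
s = 10: P(10, 2) = 10. ✓
s = 12: P(12, 1) = 1 and P(12, 2) = 12; 10 is not s-gonal.
Hits: s ∈ {3, 10} → 2.

2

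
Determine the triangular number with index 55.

The 55th triangular number is n(n+1)/2 with n = 55.
55·56/2 = 3080/2 = 1540.

1540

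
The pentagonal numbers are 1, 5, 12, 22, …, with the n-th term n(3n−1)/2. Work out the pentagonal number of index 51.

51·(3·51 − 1)/2 = 51·152/2 = 51·76 = 3876.

3876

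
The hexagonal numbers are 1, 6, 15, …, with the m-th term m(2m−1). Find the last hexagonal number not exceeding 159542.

Solve n(2n−1) ≤ 159542 for integer n.
n = 282 gives 158766 ≤ 159542, while n = 283 gives 159895 > 159542; so the answer is 158766.

158766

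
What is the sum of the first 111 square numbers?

462056

Σ_{i=1}^{111} i² = 111·112·223/6 = 462056.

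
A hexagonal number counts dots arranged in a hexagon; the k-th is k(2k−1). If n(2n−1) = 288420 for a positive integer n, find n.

380

Set n(2n−1) = 288420, giving 2n² − n − 288420 = 0.
So n = (1 + 1519) / 4 = 1520/4 = 380.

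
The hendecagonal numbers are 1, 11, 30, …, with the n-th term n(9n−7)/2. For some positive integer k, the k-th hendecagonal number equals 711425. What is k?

Set n(9n−7)/2 = 711425, giving 9n² − 7n − 1422850 = 0.
The discriminant is 49 + 72·711425 = 51222649, and √51222649 = 7157.
So n = (7 + 7157) / 18 = 7164/18 = 398.

398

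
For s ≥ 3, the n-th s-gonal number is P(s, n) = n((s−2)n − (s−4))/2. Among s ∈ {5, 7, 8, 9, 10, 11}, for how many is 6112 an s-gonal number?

s = 5: P(5, 64) = 6112. ✓
s = 7: P(7, 49) = 5929 and P(7, 50) = 6175; 6112 is not s-gonal.
s = 8: P(8, 45) = 5985 and P(8, 46) = 6256; 6112 is not s-gonal.
s = 9: P(9, 42) = 6069 and P(9, 43) = 6364; 6112 is not s-gonal.
s = 10: P(10, 39) = 5967 and P(10, 40) = 6280; 6112 is not s-gonal.
s = 11: P(11, 37) = 6031 and P(11, 38) = 6365; 6112 is not s-gonal.
Hits: s ∈ {5} → 1.

1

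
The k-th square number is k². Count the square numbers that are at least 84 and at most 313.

The n-th square number is n².
Smallest index with value ≥ 84: n = 10 (giving 100).
Largest index with value ≤ 313: n = 17 (giving 289).
Indices 10 through 17: 8 terms.

8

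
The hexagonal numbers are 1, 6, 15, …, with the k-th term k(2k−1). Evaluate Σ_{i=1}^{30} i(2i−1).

18445

Σ i(2i−1) = 2Σi² − Σi over i = 1..30.
Σi = 465 and Σi² = 9455.
2·9455 − 1·465 = 18445.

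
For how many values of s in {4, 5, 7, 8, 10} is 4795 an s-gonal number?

s = 4: P(4, 69) = 4761 and P(4, 70) = 4900; 4795 is not s-gonal.
s = 5: P(5, 56) = 4676 and P(5, 57) = 4845; 4795 is not s-gonal.
s = 7: P(7, 44) = 4774 and P(7, 45) = 4995; 4795 is not s-gonal.
s = 8: P(8, 40) = 4720 and P(8, 41) = 4961; 4795 is not s-gonal.
s = 10: P(10, 35) = 4795. ✓
Hits: s ∈ {10} → 1.

1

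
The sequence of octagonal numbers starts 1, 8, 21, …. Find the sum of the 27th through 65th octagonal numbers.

258804

Σ i(3i−2) = 3Σi² − 2Σi over i = 27..65.
Σi = 2145 − 351 = 1794 and Σi² = 93665 − 6201 = 87464.
3·87464 − 2·1794 = 258804.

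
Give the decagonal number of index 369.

543537

369·(4·369 − 3) = 369·1473 = 543537.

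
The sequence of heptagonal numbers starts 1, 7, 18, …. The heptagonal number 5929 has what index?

49

Set n(5n−3)/2 = 5929, giving 5n² − 3n − 11858 = 0.
The discriminant is 9 + 40·5929 = 237169, and √237169 = 487.
So n = (3 + 487) / 10 = 490/10 = 49.
Check: 49·(5·49 − 3)/2 = 5929. ✓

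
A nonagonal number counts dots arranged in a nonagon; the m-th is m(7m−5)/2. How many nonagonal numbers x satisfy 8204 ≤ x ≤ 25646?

37

The n-th nonagonal number is n(7n−5)/2.
Smallest index with value ≥ 8204: n = 49 (giving 8281).
Largest index with value ≤ 25646: n = 85 (giving 25075).
Indices 49 through 85: 37 terms.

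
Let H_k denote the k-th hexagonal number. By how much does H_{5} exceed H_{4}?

Consecutive hexagonal numbers differ by 4n − 3: here 4·5 − 3 = 17.

17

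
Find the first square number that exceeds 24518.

24649

Solve n² > 24518 for integer n.
The largest n with value ≤ 24518 is 156 (since 24336 ≤ 24518 < 24649), so the first above is n = 157, value 24649.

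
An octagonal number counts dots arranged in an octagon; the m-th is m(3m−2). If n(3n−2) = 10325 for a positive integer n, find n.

59

Set n(3n−2) = 10325, giving 3n² − 2n − 10325 = 0.
The discriminant is 4 + 12·10325 = 123904, and √123904 = 352.
So n = (2 + 352) / 6 = 354/6 = 59.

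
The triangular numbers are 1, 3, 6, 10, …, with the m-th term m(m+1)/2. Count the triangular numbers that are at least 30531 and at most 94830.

The n-th triangular number is n(n+1)/2.
Smallest index with value ≥ 30531: n = 247 (giving 30628).
Largest index with value ≤ 94830: n = 435 (giving 94830).
Indices 247 through 435: 189 terms.

189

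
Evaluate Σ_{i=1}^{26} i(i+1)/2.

3276

Σ i(i+1)/2 = (Σi² + Σi) / 2 over i = 1..26.
Σi = 351 and Σi² = 6201.
(1·6201 + 1·351) / 2 = 6552/2 = 3276.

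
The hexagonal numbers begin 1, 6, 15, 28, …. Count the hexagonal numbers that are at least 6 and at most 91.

The n-th hexagonal number is n(2n−1).
Smallest index with value ≥ 6: n = 2 (giving 6).
Largest index with value ≤ 91: n = 7 (giving 91).
Indices 2 through 7: 6 terms.

6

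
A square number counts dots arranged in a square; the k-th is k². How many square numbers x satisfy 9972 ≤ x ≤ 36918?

93

The n-th square number is n².
Smallest index with value ≥ 9972: n = 100 (giving 10000).
Largest index with value ≤ 36918: n = 192 (giving 36864).
Indices 100 through 192: 93 terms.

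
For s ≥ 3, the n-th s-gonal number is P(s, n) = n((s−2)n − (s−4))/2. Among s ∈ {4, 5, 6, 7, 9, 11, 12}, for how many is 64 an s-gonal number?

s = 4: P(4, 8) = 64. ✓
s = 5: P(5, 6) = 51 and P(5, 7) = 70; 64 is not s-gonal.
s = 6: P(6, 5) = 45 and P(6, 6) = 66; 64 is not s-gonal.
s = 7: P(7, 5) = 55 and P(7, 6) = 81; 64 is not s-gonal.
s = 9: P(9, 4) = 46 and P(9, 5) = 75; 64 is not s-gonal.
s = 11: P(11, 4) = 58 and P(11, 5) = 95; 64 is not s-gonal.
s = 12: P(12, 4) = 64. ✓
Hits: s ∈ {4, 12} → 2.

2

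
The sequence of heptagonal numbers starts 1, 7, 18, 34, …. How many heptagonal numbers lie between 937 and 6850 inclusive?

33

The n-th heptagonal number is n(5n−3)/2.
Smallest index with value ≥ 937: n = 20 (giving 970).
Largest index with value ≤ 6850: n = 52 (giving 6682).
Indices 20 through 52: 33 terms.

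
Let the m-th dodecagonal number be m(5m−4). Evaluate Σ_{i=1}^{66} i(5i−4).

481261

Σ i(5i−4) = 5Σi² − 4Σi over i = 1..66.
Σi = 2211 and Σi² = 98021.
5·98021 − 4·2211 = 481261.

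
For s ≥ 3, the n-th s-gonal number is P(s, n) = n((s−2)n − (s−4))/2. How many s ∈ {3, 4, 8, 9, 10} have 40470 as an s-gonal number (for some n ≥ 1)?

s = 3: P(3, 284) = 40470. ✓
s = 4: P(4, 201) = 40401 and P(4, 202) = 40804; 40470 is not s-gonal.
s = 8: P(8, 116) = 40136 and P(8, 117) = 40833; 40470 is not s-gonal.
s = 9: P(9, 107) = 39804 and P(9, 108) = 40554; 40470 is not s-gonal.
s = 10: P(10, 100) = 39700 and P(10, 101) = 40501; 40470 is not s-gonal.
Hits: s ∈ {3} → 1.

1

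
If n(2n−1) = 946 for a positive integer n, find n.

22

Set n(2n−1) = 946, giving 2n² − n − 946 = 0.
The discriminant is 1 + 8·946 = 7569, and √7569 = 87.
So n = (1 + 87) / 4 = 88/4 = 22.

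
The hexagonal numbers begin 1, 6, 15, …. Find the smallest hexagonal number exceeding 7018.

7140

Solve n(2n−1) > 7018 for integer n.
The largest n with value ≤ 7018 is 59 (since 6903 ≤ 7018 < 7140), so the first above is n = 60, value 7140.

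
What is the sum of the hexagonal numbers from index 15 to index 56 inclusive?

116711

Σ i(2i−1) = 2Σi² − Σi over i = 15..56.
Σi = 1596 − 105 = 1491 and Σi² = 60116 − 1015 = 59101.
2·59101 − 1·1491 = 116711.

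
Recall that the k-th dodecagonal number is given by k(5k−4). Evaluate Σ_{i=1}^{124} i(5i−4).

Σ i(5i−4) = 5Σi² − 4Σi over i = 1..124.
Σi = 7750 and Σi² = 643250.
5·643250 − 4·7750 = 3185250.

3185250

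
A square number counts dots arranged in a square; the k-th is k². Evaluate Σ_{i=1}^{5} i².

55

Σ_{i=1}^{5} i² = 5·6·11/6 = 55.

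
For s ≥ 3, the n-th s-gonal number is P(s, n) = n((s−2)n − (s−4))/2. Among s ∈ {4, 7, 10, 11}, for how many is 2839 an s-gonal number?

1

s = 4: P(4, 53) = 2809 and P(4, 54) = 2916; 2839 is not s-gonal.
s = 7: P(7, 34) = 2839. ✓
s = 10: P(10, 27) = 2835 and P(10, 28) = 3052; 2839 is not s-gonal.
s = 11: P(11, 25) = 2725 and P(11, 26) = 2951; 2839 is not s-gonal.
Hits: s ∈ {7} → 1.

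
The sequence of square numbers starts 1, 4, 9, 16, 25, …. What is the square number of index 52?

2704

The 52nd square number is n² with n = 52.
52² = 2704.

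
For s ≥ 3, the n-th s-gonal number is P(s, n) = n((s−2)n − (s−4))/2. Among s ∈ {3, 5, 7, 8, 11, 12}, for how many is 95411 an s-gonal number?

s = 3: P(3, 436) = 95266 and P(3, 437) = 95703; 95411 is not s-gonal.
s = 5: P(5, 252) = 95130 and P(5, 253) = 95887; 95411 is not s-gonal.
s = 7: P(7, 195) = 94770 and P(7, 196) = 95746; 95411 is not s-gonal.
s = 8: P(8, 178) = 94696 and P(8, 179) = 95765; 95411 is not s-gonal.
s = 11: P(11, 146) = 95411. ✓
s = 12: P(12, 138) = 94668 and P(12, 139) = 96049; 95411 is not s-gonal.
Hits: s ∈ {11} → 1.

1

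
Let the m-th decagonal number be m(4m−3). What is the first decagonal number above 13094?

Solve n(4n−3) > 13094 for integer n.
The largest n with value ≤ 13094 is 57 (since 12825 ≤ 13094 < 13282), so the first above is n = 58, value 13282.

13282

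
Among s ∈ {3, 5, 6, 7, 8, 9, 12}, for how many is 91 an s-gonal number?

s = 3: P(3, 13) = 91. ✓
s = 5: P(5, 7) = 70 and P(5, 8) = 92; 91 is not s-gonal.
s = 6: P(6, 7) = 91. ✓
s = 7: P(7, 6) = 81 and P(7, 7) = 112; 91 is not s-gonal.
s = 8: P(8, 5) = 65 and P(8, 6) = 96; 91 is not s-gonal.
s = 9: P(9, 5) = 75 and P(9, 6) = 111; 91 is not s-gonal.
s = 12: P(12, 4) = 64 and P(12, 5) = 105; 91 is not s-gonal.
Hits: s ∈ {3, 6} → 2.

2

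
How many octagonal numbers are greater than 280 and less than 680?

5

The n-th octagonal number is n(3n−2).
Smallest index with value > 280: n = 11 (giving 341).
Largest index with value < 680: n = 15 (giving 645).
Indices 11 through 15: 5 terms.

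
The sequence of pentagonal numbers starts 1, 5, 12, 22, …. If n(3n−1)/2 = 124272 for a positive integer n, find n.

Set n(3n−1)/2 = 124272, giving 3n² − n − 248544 = 0.
The discriminant is 1 + 24·124272 = 2982529, and √2982529 = 1727.
So n = (1 + 1727) / 6 = 1728/6 = 288.

288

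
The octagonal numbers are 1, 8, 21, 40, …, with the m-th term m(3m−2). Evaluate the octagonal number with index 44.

5720

The 44th octagonal number is n(3n−2) with n = 44.
44·(3·44 − 2) = 44·130 = 5720.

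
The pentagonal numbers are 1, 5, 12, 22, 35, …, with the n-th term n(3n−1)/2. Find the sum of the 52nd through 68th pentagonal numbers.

Σ i(3i−1)/2 = (3Σi² − Σi) / 2 over i = 52..68.
Σi = 2346 − 1326 = 1020 and Σi² = 107134 − 45526 = 61608.
(3·61608 − 1·1020) / 2 = 183804/2 = 91902.

91902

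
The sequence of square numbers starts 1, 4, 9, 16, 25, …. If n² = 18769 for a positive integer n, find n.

137

We need n² = 18769, so n = √18769 = 137.
Check: 137² = 18769. ✓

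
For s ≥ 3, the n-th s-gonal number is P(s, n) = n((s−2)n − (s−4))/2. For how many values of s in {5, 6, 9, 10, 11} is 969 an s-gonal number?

s = 5: P(5, 25) = 925 and P(5, 26) = 1001; 969 is not s-gonal.
s = 6: P(6, 22) = 946 and P(6, 23) = 1035; 969 is not s-gonal.
s = 9: P(9, 17) = 969. ✓
s = 10: P(10, 15) = 855 and P(10, 16) = 976; 969 is not s-gonal.
s = 11: P(11, 15) = 960 and P(11, 16) = 1096; 969 is not s-gonal.
Hits: s ∈ {9} → 1.

1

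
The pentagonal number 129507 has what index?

Set n(3n−1)/2 = 129507, giving 3n² − n − 259014 = 0.
The discriminant is 1 + 24·129507 = 3108169, and √3108169 = 1763.
So n = (1 + 1763) / 6 = 1764/6 = 294.

294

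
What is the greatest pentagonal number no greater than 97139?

96647

Solve n(3n−1)/2 ≤ 97139 for integer n.
n = 254 gives 96647 ≤ 97139, while n = 255 gives 97410 > 97139; so the answer is 96647.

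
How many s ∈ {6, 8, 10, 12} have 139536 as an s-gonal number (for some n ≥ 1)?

1

s = 6: P(6, 264) = 139128 and P(6, 265) = 140185; 139536 is not s-gonal.
s = 8: P(8, 216) = 139536. ✓
s = 10: P(10, 187) = 139315 and P(10, 188) = 140812; 139536 is not s-gonal.
s = 12: P(12, 167) = 138777 and P(12, 168) = 140448; 139536 is not s-gonal.
Hits: s ∈ {8} → 1.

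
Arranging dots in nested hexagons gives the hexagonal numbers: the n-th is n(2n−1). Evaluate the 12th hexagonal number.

276

The 12th hexagonal number is n(2n−1) with n = 12.
12·(2·12 − 1) = 12·23 = 276.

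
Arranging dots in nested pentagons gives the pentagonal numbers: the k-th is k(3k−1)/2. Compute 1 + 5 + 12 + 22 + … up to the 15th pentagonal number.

Σ i(3i−1)/2 = (3Σi² − Σi) / 2 over i = 1..15.
Σi = 120 and Σi² = 1240.
(3·1240 − 1·120) / 2 = 3600/2 = 1800.

1800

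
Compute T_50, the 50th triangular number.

1275

The 50th triangular number is n(n+1)/2 with n = 50.
50·51/2 = 2550/2 = 1275.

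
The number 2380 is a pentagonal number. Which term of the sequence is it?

40

Set n(3n−1)/2 = 2380, giving 3n² − n − 4760 = 0.
So n = (1 + 239) / 6 = 240/6 = 40.
Check: 40·(3·40 − 1)/2 = 2380. ✓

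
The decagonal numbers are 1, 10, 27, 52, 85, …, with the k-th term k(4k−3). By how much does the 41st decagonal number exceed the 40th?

321

Consecutive decagonal numbers differ by 8n − 7: here 8·41 − 7 = 321.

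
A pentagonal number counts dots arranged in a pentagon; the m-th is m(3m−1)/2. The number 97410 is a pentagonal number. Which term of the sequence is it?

255

Set n(3n−1)/2 = 97410, giving 3n² − n − 194820 = 0.
The discriminant is 1 + 24·97410 = 2337841, and √2337841 = 1529.
So n = (1 + 1529) / 6 = 1530/6 = 255.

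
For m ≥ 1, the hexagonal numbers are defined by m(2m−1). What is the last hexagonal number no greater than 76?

Solve n(2n−1) ≤ 76 for integer n.
n = 6 gives 66 ≤ 76, while n = 7 gives 91 > 76; so the answer is 66.

66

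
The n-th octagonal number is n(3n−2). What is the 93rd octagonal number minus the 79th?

93·(3·93 − 2) = 25761 and 79·(3·79 − 2) = 18565.
Difference: 25761 − 18565 = 7196.

7196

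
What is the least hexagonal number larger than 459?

496

Solve n(2n−1) > 459 for integer n.
The largest n with value ≤ 459 is 15 (since 435 ≤ 459 < 496), so the first above is n = 16, value 496.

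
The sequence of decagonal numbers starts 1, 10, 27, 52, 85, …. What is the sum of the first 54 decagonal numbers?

211365

Σ i(4i−3) = 4Σi² − 3Σi over i = 1..54.
Σi = 1485 and Σi² = 53955.
4·53955 − 3·1485 = 211365.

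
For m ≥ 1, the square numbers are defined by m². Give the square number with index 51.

51² = 2601.

2601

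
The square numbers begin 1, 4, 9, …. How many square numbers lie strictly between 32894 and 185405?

249

The n-th square number is n².
Smallest index with value > 32894: n = 182 (giving 33124).
Largest index with value < 185405: n = 430 (giving 184900).
Indices 182 through 430: 249 terms.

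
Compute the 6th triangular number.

21

The 6th triangular number is n(n+1)/2 with n = 6.
6·7/2 = 42/2 = 21.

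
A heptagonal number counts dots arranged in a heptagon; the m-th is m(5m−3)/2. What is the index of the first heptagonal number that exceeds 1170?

22

Solve n(5n−3)/2 > 1170 for integer n.
The largest n with value ≤ 1170 is 21 (since 1071 ≤ 1170 < 1177), so the first above is n = 22, value 1177.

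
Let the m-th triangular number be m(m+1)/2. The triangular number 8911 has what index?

133

Set n(n+1)/2 = 8911, giving n² + n − 17822 = 0.
So n = (-1 + 267) / 2 = 266/2 = 133.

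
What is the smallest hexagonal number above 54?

Solve n(2n−1) > 54 for integer n.
The largest n with value ≤ 54 is 5 (since 45 ≤ 54 < 66), so the first above is n = 6, value 66.

66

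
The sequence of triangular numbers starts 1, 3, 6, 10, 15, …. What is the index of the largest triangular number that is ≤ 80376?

Solve n(n+1)/2 ≤ 80376 for integer n.
n = 400 gives 80200 ≤ 80376, while n = 401 gives 80601 > 80376; so the answer is index 400.

400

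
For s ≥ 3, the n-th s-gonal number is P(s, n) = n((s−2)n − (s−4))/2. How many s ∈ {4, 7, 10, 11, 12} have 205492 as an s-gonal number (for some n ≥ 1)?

1

s = 4: P(4, 453) = 205209 and P(4, 454) = 206116; 205492 is not s-gonal.
s = 7: P(7, 287) = 205492. ✓
s = 10: P(10, 227) = 205435 and P(10, 228) = 207252; 205492 is not s-gonal.
s = 11: P(11, 214) = 205333 and P(11, 215) = 207260; 205492 is not s-gonal.
s = 12: P(12, 203) = 205233 and P(12, 204) = 207264; 205492 is not s-gonal.
Hits: s ∈ {7} → 1.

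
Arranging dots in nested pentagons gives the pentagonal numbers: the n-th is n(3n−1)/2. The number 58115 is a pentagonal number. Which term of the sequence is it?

Set n(3n−1)/2 = 58115, giving 3n² − n − 116230 = 0.
The discriminant is 1 + 24·58115 = 1394761, and √1394761 = 1181.
So n = (1 + 1181) / 6 = 1182/6 = 197.
Check: 197·(3·197 − 1)/2 = 58115. ✓

197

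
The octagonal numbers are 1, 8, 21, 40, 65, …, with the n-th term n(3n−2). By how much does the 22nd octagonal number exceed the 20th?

248

22·(3·22 − 2) = 1408 and 20·(3·20 − 2) = 1160.
Difference: 1408 − 1160 = 248.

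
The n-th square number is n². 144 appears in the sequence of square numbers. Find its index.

We need n² = 144, so n = √144 = 12.

12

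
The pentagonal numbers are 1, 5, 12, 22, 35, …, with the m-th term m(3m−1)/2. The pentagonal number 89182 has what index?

244

Set n(3n−1)/2 = 89182, giving 3n² − n − 178364 = 0.
So n = (1 + 1463) / 6 = 1464/6 = 244.
Check: 244·(3·244 − 1)/2 = 89182. ✓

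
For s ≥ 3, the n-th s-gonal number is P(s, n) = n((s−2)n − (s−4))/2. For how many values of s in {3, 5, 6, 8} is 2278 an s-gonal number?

2

s = 3: P(3, 67) = 2278. ✓
s = 5: P(5, 39) = 2262 and P(5, 40) = 2380; 2278 is not s-gonal.
s = 6: P(6, 34) = 2278. ✓
s = 8: P(8, 27) = 2133 and P(8, 28) = 2296; 2278 is not s-gonal.
Hits: s ∈ {3, 6} → 2.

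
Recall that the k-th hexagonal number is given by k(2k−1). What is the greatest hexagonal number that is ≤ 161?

153

Solve n(2n−1) ≤ 161 for integer n.
n = 9 gives 153 ≤ 161, while n = 10 gives 190 > 161; so the answer is 153.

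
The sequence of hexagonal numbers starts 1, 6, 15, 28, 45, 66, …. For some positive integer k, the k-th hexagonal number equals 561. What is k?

Set n(2n−1) = 561, giving 2n² − n − 561 = 0.
The discriminant is 1 + 8·561 = 4489, and √4489 = 67.
So n = (1 + 67) / 4 = 68/4 = 17.

17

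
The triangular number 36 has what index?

8

Set n(n+1)/2 = 36, giving n² + n − 72 = 0.
The discriminant is 1 + 8·36 = 289, and √289 = 17.
So n = (-1 + 17) / 2 = 16/2 = 8.
Check: 8·9/2 = 36. ✓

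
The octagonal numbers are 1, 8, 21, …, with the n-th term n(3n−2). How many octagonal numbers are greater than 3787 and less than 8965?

19

The n-th octagonal number is n(3n−2).
Smallest index with value > 3787: n = 36 (giving 3816).
Largest index with value < 8965: n = 54 (giving 8640).
Indices 36 through 54: 19 terms.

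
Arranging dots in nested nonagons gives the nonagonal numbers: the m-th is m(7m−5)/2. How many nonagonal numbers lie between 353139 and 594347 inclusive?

95

The n-th nonagonal number is n(7n−5)/2.
Smallest index with value ≥ 353139: n = 318 (giving 353139).
Largest index with value ≤ 594347: n = 412 (giving 593074).
Indices 318 through 412: 95 terms.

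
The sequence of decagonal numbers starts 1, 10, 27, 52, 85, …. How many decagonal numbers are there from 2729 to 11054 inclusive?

The n-th decagonal number is n(4n−3).
Smallest index with value ≥ 2729: n = 27 (giving 2835).
Largest index with value ≤ 11054: n = 52 (giving 10660).
Indices 27 through 52: 26 terms.

26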